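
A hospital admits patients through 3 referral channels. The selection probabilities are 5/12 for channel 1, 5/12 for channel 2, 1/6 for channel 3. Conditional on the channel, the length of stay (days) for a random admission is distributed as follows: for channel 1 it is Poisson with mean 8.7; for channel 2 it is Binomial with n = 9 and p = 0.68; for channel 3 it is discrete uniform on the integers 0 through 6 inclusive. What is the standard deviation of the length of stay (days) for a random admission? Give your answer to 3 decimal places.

3.032

Per component, 1: μ=8.7, E[X²]=84.39; 2: μ=6.12, E[X²]=39.4128; 3: μ=3, E[X²]=13.
E[X] = 0.416667·8.7 + 0.416667·6.12 + 0.166667·3 = 6.675.
E[X²] = 0.416667·84.39 + 0.416667·39.4128 + 0.166667·13 = 53.7512.
Var(X) = E[X²] − (E[X])² = 53.7512 − 44.5556 = 9.19554.
SD(X) = √9.19554 = 3.03242.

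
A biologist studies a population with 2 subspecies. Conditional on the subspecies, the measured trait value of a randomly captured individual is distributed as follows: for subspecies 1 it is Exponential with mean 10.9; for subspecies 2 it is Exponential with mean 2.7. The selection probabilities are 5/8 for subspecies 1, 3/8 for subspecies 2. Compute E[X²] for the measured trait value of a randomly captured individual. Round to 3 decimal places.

For each component E[X²] = Var + (mean)², giving 1: 237.62; 2: 14.58.
Overall E[X²] = 0.625·237.62 + 0.375·14.58 = 153.98.

153.980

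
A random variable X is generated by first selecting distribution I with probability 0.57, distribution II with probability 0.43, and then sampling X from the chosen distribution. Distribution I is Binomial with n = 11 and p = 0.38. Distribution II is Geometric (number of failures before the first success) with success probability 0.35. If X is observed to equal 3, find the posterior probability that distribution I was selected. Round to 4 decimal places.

0.7316

Likelihoods P(X=3 | ·): I: 0.197683; II: 0.0961188.
Posterior ∝ prior × likelihood. Numerator for I: 0.57·0.197683 = 0.112679.
Normalizing constant: 0.57·0.197683 + 0.43·0.0961188 = 0.15401.
P(I | observation) = 0.112679 / 0.15401 = 0.731634.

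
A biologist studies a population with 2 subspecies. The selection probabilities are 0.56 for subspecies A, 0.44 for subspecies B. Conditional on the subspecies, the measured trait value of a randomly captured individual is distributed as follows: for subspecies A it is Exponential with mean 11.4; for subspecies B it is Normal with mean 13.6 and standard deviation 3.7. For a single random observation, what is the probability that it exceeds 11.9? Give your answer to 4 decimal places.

Conditional on each subspecies, P(X > 11.9): A: 0.352093; B: 0.677048.
By total probability, P(X > 11.9) = 0.56·0.352093 + 0.44·0.677048 = 0.495073.

0.4951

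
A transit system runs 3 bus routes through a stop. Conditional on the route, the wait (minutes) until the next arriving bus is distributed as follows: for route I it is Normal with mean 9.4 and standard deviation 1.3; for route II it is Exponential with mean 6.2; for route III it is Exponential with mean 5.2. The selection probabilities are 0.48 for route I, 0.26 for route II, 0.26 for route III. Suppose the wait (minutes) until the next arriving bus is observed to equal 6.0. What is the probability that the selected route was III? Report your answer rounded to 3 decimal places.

0.432

Likelihoods f(6.0 | ·): I: 0.0100376; II: 0.0612806; III: 0.0606579.
Posterior ∝ prior × likelihood. Numerator for III: 0.26·0.0606579 = 0.0157711.
Normalizing constant: 0.48·0.0100376 + 0.26·0.0612806 + 0.26·0.0606579 = 0.0365221.
P(III | observation) = 0.0157711 / 0.0365221 = 0.431823.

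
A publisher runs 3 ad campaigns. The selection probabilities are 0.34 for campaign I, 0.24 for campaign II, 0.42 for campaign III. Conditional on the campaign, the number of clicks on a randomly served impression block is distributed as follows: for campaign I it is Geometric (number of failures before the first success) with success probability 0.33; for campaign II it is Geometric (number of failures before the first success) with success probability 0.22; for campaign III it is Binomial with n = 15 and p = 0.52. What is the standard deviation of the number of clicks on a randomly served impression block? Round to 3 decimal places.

3.781

Per component, I: μ=2.0303, E[X²]=10.2746; II: μ=3.54545, E[X²]=28.686; III: μ=7.8, E[X²]=64.584.
E[X] = 0.34·2.0303 + 0.24·3.54545 + 0.42·7.8 = 4.81721.
E[X²] = 0.34·10.2746 + 0.24·28.686 + 0.42·64.584 = 37.5033.
Var(X) = E[X²] − (E[X])² = 37.5033 − 23.2055 = 14.2977.
SD(X) = √14.2977 = 3.78123.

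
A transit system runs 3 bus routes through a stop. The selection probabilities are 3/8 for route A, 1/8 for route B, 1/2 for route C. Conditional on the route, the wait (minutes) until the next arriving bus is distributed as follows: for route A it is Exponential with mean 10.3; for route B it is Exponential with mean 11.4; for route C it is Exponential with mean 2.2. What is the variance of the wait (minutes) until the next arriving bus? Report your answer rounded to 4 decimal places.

Per component, A: μ=10.3, E[X²]=212.18; B: μ=11.4, E[X²]=259.92; C: μ=2.2, E[X²]=9.68.
E[X] = 0.375·10.3 + 0.125·11.4 + 0.5·2.2 = 6.3875.
E[X²] = 0.375·212.18 + 0.125·259.92 + 0.5·9.68 = 116.898.
Var(X) = E[X²] − (E[X])² = 116.898 − 40.8002 = 76.0973.

76.0973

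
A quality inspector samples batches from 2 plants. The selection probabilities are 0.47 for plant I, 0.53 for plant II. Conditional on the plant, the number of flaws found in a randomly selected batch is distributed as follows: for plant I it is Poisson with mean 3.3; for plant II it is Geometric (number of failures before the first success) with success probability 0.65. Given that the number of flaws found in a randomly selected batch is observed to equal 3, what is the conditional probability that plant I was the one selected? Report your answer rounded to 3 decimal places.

Likelihoods P(X=3 | ·): I: 0.220912; II: 0.0278687.
Posterior ∝ prior × likelihood. Numerator for I: 0.47·0.220912 = 0.103829.
Normalizing constant: 0.47·0.220912 + 0.53·0.0278687 = 0.118599.
P(I | observation) = 0.103829 / 0.118599 = 0.875459.

0.875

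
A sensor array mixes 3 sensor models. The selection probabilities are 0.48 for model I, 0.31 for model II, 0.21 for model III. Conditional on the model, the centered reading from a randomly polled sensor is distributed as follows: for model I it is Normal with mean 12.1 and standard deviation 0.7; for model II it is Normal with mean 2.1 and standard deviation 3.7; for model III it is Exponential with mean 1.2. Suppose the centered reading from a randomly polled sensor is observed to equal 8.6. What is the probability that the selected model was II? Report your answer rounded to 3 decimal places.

0.981

Likelihoods f(8.6 | ·): I: 2.12389e-06; II: 0.0230436; III: 0.000643243.
Posterior ∝ prior × likelihood. Numerator for II: 0.31·0.0230436 = 0.00714351.
Normalizing constant: 0.48·2.12389e-06 + 0.31·0.0230436 + 0.21·0.000643243 = 0.00727961.
P(II | observation) = 0.00714351 / 0.00727961 = 0.981304.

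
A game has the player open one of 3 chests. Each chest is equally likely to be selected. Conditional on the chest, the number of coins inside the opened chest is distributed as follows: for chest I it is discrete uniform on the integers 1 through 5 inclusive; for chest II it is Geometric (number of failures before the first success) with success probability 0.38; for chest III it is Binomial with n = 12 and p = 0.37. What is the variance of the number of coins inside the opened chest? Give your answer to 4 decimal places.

4.3451

Per component, I: μ=3, E[X²]=11; II: μ=1.63158, E[X²]=6.95568; III: μ=4.44, E[X²]=22.5108.
E[X] = 0.333333·3 + 0.333333·1.63158 + 0.333333·4.44 = 3.02386.
E[X²] = 0.333333·11 + 0.333333·6.95568 + 0.333333·22.5108 = 13.4888.
Var(X) = E[X²] − (E[X])² = 13.4888 − 9.14373 = 4.3451.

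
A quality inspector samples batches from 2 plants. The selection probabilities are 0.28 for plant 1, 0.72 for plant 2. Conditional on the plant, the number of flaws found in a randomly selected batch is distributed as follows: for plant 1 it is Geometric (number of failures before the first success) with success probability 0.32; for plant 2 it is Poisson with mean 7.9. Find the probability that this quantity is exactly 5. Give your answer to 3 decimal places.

Conditional on each plant, P(X = 5): 1: 0.0465259; 2: 0.0950666.
By total probability, P(X = 5) = 0.28·0.0465259 + 0.72·0.0950666 = 0.0814752.

0.081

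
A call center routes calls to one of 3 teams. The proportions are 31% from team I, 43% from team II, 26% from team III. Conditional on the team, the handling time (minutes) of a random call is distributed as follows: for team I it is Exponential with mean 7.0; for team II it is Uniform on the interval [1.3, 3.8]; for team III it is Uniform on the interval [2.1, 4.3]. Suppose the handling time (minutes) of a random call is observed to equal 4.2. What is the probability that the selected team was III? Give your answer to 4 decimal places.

Likelihoods f(4.2 | ·): I: 0.0784017; II: 0; III: 0.454545.
Posterior ∝ prior × likelihood. Numerator for III: 0.26·0.454545 = 0.118182.
Normalizing constant: 0.31·0.0784017 + 0.43·0 + 0.26·0.454545 = 0.142486.
P(III | observation) = 0.118182 / 0.142486 = 0.829426.

0.8294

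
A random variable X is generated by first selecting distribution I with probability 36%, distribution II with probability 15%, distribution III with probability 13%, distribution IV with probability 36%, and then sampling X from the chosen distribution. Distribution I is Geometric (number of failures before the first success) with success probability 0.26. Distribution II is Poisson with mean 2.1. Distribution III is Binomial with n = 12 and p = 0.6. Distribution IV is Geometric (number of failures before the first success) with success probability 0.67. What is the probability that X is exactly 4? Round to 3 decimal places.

0.051

Conditional on each component, P(X = 4): I: 0.0779651; II: 0.099231; III: 0.0420427; IV: 0.00794567.
By total probability, P(X = 4) = 0.36·0.0779651 + 0.15·0.099231 + 0.13·0.0420427 + 0.36·0.00794567 = 0.0512781.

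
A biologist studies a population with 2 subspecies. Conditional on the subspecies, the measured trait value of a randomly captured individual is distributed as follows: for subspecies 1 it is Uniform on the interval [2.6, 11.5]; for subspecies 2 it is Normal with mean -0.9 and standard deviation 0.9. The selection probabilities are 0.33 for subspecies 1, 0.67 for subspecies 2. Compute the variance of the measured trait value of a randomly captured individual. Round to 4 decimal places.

16.6950

Per component, 1: μ=7.05, E[X²]=56.3033; 2: μ=-0.9, E[X²]=1.62.
E[X] = 0.33·7.05 + 0.67·-0.9 = 1.7235.
E[X²] = 0.33·56.3033 + 0.67·1.62 = 19.6655.
Var(X) = E[X²] − (E[X])² = 19.6655 − 2.97045 = 16.695.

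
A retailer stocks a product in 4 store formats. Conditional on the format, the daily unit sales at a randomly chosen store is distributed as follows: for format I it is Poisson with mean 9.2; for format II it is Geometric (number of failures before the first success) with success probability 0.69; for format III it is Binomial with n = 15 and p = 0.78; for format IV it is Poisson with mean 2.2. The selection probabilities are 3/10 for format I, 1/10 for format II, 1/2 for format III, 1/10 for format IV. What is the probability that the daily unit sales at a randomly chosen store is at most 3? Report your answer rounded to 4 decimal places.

Conditional on each format, P(X ≤ 3): I: 0.0184196; II: 0.990765; III: 2.96375e-06; IV: 0.819352.
By total probability, P(X ≤ 3) = 0.3·0.0184196 + 0.1·0.990765 + 0.5·2.96375e-06 + 0.1·0.819352 = 0.186539.

0.1865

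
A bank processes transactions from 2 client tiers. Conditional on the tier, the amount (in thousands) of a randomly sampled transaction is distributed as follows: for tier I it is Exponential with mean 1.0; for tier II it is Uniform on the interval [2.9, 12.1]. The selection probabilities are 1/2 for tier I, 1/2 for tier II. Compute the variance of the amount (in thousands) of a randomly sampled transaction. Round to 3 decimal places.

Per component, I: μ=1, E[X²]=2; II: μ=7.5, E[X²]=63.3033.
E[X] = 0.5·1 + 0.5·7.5 = 4.25.
E[X²] = 0.5·2 + 0.5·63.3033 = 32.6517.
Var(X) = E[X²] − (E[X])² = 32.6517 − 18.0625 = 14.5892.

14.589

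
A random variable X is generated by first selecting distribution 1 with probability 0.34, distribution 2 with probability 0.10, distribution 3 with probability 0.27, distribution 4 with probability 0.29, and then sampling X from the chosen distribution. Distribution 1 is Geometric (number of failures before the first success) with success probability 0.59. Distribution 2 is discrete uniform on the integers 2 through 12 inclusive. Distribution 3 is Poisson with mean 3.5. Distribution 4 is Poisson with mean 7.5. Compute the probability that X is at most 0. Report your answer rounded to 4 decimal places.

Conditional on each component, P(X ≤ 0): 1: 0.59; 2: 0; 3: 0.0301974; 4: 0.000553084.
By total probability, P(X ≤ 0) = 0.34·0.59 + 0.1·0 + 0.27·0.0301974 + 0.29·0.000553084 = 0.208914.

0.2089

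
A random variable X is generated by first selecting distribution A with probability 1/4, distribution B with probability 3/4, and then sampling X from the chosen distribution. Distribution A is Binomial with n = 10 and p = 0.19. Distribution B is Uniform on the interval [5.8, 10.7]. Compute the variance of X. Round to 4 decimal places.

Per component, A: μ=1.9, E[X²]=5.149; B: μ=8.25, E[X²]=70.0633.
E[X] = 0.25·1.9 + 0.75·8.25 = 6.6625.
E[X²] = 0.25·5.149 + 0.75·70.0633 = 53.8347.
Var(X) = E[X²] − (E[X])² = 53.8347 − 44.3889 = 9.44584.

9.4458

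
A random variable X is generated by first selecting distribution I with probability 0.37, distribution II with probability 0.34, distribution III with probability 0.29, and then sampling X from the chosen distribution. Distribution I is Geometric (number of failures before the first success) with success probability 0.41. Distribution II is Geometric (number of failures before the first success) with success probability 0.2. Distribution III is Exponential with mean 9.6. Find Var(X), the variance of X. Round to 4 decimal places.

45.8885

Per component, I: μ=1.43902, E[X²]=5.58061; II: μ=4, E[X²]=36; III: μ=9.6, E[X²]=184.32.
E[X] = 0.37·1.43902 + 0.34·4 + 0.29·9.6 = 4.67644.
E[X²] = 0.37·5.58061 + 0.34·36 + 0.29·184.32 = 67.7576.
Var(X) = E[X²] − (E[X])² = 67.7576 − 21.8691 = 45.8885.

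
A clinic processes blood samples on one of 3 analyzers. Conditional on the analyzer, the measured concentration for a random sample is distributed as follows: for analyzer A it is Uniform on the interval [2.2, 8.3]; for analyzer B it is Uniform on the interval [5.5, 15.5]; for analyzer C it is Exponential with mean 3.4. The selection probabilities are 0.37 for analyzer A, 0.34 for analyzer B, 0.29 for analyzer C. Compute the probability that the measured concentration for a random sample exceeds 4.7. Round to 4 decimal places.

Conditional on each analyzer, P(X > 4.7): A: 0.590164; B: 1; C: 0.250987.
By total probability, P(X > 4.7) = 0.37·0.590164 + 0.34·1 + 0.29·0.250987 = 0.631147.

0.6311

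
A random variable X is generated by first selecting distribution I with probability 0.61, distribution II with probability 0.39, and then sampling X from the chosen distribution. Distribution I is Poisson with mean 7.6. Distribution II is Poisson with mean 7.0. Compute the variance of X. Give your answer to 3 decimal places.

Per component, I: μ=7.6, E[X²]=65.36; II: μ=7, E[X²]=56.
E[X] = 0.61·7.6 + 0.39·7 = 7.366.
E[X²] = 0.61·65.36 + 0.39·56 = 61.7096.
Var(X) = E[X²] − (E[X])² = 61.7096 − 54.258 = 7.45164.

7.452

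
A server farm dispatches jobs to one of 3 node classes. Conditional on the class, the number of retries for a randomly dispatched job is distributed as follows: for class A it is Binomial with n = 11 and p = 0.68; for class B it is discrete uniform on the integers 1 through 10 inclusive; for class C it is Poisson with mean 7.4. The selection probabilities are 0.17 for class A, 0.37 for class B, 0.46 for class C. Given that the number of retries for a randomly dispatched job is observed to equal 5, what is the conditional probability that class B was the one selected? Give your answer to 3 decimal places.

Likelihoods P(X=5 | ·): A: 0.0721251; B: 0.1; C: 0.113031.
Posterior ∝ prior × likelihood. Numerator for B: 0.37·0.1 = 0.037.
Normalizing constant: 0.17·0.0721251 + 0.37·0.1 + 0.46·0.113031 = 0.101256.
P(B | observation) = 0.037 / 0.101256 = 0.365412.

0.365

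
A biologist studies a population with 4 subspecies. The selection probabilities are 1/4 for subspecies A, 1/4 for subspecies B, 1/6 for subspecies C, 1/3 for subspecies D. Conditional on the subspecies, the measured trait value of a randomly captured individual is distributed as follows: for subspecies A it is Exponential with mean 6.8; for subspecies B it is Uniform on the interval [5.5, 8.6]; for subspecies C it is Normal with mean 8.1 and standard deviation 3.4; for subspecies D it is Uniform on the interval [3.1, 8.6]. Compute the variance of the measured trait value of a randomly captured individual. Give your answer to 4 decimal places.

Per component, A: μ=6.8, E[X²]=92.48; B: μ=7.05, E[X²]=50.5033; C: μ=8.1, E[X²]=77.17; D: μ=5.85, E[X²]=36.7433.
E[X] = 0.25·6.8 + 0.25·7.05 + 0.166667·8.1 + 0.333333·5.85 = 6.7625.
E[X²] = 0.25·92.48 + 0.25·50.5033 + 0.166667·77.17 + 0.333333·36.7433 = 60.8553.
Var(X) = E[X²] − (E[X])² = 60.8553 − 45.7314 = 15.1239.

15.1239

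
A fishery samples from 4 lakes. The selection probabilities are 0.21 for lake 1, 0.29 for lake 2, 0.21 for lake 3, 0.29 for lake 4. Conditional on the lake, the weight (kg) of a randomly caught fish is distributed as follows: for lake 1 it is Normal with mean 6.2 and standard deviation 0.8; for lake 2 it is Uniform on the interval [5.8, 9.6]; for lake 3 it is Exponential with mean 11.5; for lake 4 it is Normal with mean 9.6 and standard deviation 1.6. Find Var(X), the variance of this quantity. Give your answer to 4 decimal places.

32.4809

Per component, 1: μ=6.2, E[X²]=39.08; 2: μ=7.7, E[X²]=60.4933; 3: μ=11.5, E[X²]=264.5; 4: μ=9.6, E[X²]=94.72.
E[X] = 0.21·6.2 + 0.29·7.7 + 0.21·11.5 + 0.29·9.6 = 8.734.
E[X²] = 0.21·39.08 + 0.29·60.4933 + 0.21·264.5 + 0.29·94.72 = 108.764.
Var(X) = E[X²] − (E[X])² = 108.764 − 76.2828 = 32.4809.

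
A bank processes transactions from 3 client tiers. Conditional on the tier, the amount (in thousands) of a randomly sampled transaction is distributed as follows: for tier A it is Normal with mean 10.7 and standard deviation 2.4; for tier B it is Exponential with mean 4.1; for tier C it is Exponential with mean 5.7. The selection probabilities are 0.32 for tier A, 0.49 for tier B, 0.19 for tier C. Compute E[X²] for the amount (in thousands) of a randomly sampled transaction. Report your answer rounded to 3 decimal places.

67.300

For each component E[X²] = Var + (mean)², giving A: 120.25; B: 33.62; C: 64.98.
Overall E[X²] = 0.32·120.25 + 0.49·33.62 + 0.19·64.98 = 67.3.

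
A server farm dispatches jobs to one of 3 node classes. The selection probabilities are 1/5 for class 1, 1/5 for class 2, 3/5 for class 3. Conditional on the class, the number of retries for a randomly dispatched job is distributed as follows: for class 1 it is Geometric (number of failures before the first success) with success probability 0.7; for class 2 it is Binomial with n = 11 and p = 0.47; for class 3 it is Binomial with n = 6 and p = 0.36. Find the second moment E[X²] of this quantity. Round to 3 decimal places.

For each component E[X²] = Var + (mean)², giving 1: 0.795918; 2: 29.469; 3: 6.048.
Overall E[X²] = 0.2·0.795918 + 0.2·29.469 + 0.6·6.048 = 9.68178.

9.682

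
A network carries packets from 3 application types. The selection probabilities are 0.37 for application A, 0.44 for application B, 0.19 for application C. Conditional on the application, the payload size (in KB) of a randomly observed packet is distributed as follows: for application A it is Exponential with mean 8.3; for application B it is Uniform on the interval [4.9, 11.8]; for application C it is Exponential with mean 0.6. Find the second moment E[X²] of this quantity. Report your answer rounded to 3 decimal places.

83.539

For each component E[X²] = Var + (mean)², giving A: 137.78; B: 73.69; C: 0.72.
Overall E[X²] = 0.37·137.78 + 0.44·73.69 + 0.19·0.72 = 83.539.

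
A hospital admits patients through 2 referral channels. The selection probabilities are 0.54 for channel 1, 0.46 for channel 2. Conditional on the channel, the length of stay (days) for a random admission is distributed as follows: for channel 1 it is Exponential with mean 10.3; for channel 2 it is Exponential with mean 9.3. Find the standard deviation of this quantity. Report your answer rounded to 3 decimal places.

Per component, 1: μ=10.3, E[X²]=212.18; 2: μ=9.3, E[X²]=172.98.
E[X] = 0.54·10.3 + 0.46·9.3 = 9.84.
E[X²] = 0.54·212.18 + 0.46·172.98 = 194.148.
Var(X) = E[X²] − (E[X])² = 194.148 − 96.8256 = 97.3224.
SD(X) = √97.3224 = 9.86521.

9.865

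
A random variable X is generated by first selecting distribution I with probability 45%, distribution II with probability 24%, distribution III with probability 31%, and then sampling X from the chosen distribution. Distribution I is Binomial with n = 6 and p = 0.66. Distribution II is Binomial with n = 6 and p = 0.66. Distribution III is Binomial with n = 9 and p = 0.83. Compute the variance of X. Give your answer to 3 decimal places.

Per component, I: μ=3.96, E[X²]=17.028; II: μ=3.96, E[X²]=17.028; III: μ=7.47, E[X²]=57.0708.
E[X] = 0.45·3.96 + 0.24·3.96 + 0.31·7.47 = 5.0481.
E[X²] = 0.45·17.028 + 0.24·17.028 + 0.31·57.0708 = 29.4413.
Var(X) = E[X²] − (E[X])² = 29.4413 − 25.4833 = 3.95795.

3.958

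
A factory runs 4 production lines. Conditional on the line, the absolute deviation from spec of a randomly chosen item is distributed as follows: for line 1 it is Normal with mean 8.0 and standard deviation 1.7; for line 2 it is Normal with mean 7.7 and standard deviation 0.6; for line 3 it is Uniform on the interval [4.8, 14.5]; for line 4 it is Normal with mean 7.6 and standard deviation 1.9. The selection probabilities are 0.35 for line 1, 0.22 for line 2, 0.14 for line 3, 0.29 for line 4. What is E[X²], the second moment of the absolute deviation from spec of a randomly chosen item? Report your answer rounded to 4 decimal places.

For each component E[X²] = Var + (mean)², giving 1: 66.89; 2: 59.65; 3: 100.963; 4: 61.37.
Overall E[X²] = 0.35·66.89 + 0.22·59.65 + 0.14·100.963 + 0.29·61.37 = 68.4667.

68.4667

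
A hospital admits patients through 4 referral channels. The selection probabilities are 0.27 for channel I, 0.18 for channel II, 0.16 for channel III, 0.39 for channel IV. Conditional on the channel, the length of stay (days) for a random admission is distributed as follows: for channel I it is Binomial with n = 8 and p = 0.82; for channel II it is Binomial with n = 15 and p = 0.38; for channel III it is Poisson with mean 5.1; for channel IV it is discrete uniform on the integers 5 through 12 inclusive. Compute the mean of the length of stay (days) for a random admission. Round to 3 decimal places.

Component means — I: 6.56; II: 5.7; III: 5.1; IV: 8.5.
E[X] = 0.27·6.56 + 0.18·5.7 + 0.16·5.1 + 0.39·8.5 = 6.9282.

6.928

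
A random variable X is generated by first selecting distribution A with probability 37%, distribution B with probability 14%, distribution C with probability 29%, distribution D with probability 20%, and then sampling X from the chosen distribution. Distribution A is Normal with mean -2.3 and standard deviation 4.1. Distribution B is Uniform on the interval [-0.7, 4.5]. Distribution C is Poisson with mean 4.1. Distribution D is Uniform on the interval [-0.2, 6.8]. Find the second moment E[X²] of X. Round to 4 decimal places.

18.0564

For each component E[X²] = Var + (mean)², giving A: 22.1; B: 5.86333; C: 20.91; D: 14.9733.
Overall E[X²] = 0.37·22.1 + 0.14·5.86333 + 0.29·20.91 + 0.2·14.9733 = 18.0564.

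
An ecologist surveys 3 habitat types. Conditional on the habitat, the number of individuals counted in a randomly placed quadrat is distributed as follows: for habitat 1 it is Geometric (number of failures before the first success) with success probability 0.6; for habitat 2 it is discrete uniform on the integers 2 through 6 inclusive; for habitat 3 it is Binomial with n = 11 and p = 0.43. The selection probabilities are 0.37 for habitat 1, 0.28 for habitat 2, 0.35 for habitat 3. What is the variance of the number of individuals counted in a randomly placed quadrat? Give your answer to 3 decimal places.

Per component, 1: μ=0.666667, E[X²]=1.55556; 2: μ=4, E[X²]=18; 3: μ=4.73, E[X²]=25.069.
E[X] = 0.37·0.666667 + 0.28·4 + 0.35·4.73 = 3.02217.
E[X²] = 0.37·1.55556 + 0.28·18 + 0.35·25.069 = 14.3897.
Var(X) = E[X²] − (E[X])² = 14.3897 − 9.13349 = 5.25621.

5.256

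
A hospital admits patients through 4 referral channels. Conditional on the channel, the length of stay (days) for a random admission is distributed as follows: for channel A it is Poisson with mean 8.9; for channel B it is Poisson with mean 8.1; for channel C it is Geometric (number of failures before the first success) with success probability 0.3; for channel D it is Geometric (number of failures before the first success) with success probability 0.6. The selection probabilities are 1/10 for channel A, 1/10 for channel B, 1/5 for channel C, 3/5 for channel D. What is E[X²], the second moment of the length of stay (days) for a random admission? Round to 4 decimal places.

For each component E[X²] = Var + (mean)², giving A: 88.11; B: 73.71; C: 13.2222; D: 1.55556.
Overall E[X²] = 0.1·88.11 + 0.1·73.71 + 0.2·13.2222 + 0.6·1.55556 = 19.7598.

19.7598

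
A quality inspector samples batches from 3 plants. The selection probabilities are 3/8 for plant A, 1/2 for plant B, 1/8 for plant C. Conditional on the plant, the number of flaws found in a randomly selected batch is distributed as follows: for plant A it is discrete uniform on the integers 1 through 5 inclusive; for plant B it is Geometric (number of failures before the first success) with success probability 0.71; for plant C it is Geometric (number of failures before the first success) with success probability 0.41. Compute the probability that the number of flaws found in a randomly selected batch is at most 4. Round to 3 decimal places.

Conditional on each plant, P(X ≤ 4): A: 0.8; B: 0.997949; C: 0.928508.
By total probability, P(X ≤ 4) = 0.375·0.8 + 0.5·0.997949 + 0.125·0.928508 = 0.915038.

0.915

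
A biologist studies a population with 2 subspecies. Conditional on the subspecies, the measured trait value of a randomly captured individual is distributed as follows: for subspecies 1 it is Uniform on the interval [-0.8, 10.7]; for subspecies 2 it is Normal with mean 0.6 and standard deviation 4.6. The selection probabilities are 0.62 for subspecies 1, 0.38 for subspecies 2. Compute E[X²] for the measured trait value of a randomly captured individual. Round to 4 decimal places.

For each component E[X²] = Var + (mean)², giving 1: 35.5233; 2: 21.52.
Overall E[X²] = 0.62·35.5233 + 0.38·21.52 = 30.2021.

30.2021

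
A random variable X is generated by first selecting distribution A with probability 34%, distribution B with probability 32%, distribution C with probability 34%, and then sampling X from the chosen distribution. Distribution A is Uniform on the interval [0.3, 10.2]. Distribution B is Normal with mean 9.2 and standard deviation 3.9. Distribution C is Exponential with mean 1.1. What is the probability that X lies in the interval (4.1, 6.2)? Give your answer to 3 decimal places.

0.119

Conditional on each component, P(4.1 < X < 6.2): A: 0.212121; B: 0.125389; C: 0.0204925.
By total probability, P(4.1 < X < 6.2) = 0.34·0.212121 + 0.32·0.125389 + 0.34·0.0204925 = 0.119213.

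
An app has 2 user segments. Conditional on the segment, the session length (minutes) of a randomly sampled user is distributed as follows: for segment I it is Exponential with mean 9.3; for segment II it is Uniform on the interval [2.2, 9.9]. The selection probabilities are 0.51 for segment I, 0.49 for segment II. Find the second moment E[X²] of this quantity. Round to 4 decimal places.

108.5760

For each component E[X²] = Var + (mean)², giving I: 172.98; II: 41.5433.
Overall E[X²] = 0.51·172.98 + 0.49·41.5433 = 108.576.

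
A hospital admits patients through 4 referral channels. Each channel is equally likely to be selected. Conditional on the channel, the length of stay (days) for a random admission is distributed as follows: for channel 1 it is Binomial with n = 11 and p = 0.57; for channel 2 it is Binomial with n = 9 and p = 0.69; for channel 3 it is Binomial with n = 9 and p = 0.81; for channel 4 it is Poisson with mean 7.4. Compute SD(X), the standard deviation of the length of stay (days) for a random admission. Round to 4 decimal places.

1.9128

Per component, 1: μ=6.27, E[X²]=42.009; 2: μ=6.21, E[X²]=40.4892; 3: μ=7.29, E[X²]=54.5292; 4: μ=7.4, E[X²]=62.16.
E[X] = 0.25·6.27 + 0.25·6.21 + 0.25·7.29 + 0.25·7.4 = 6.7925.
E[X²] = 0.25·42.009 + 0.25·40.4892 + 0.25·54.5292 + 0.25·62.16 = 49.7968.
Var(X) = E[X²] − (E[X])² = 49.7968 − 46.1381 = 3.65879.
SD(X) = √3.65879 = 1.9128.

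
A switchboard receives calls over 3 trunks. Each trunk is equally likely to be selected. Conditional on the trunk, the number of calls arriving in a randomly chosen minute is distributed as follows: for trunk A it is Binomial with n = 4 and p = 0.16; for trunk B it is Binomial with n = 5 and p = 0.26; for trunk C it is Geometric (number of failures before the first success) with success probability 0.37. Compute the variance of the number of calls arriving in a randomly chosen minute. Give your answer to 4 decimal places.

Per component, A: μ=0.64, E[X²]=0.9472; B: μ=1.3, E[X²]=2.652; C: μ=1.7027, E[X²]=7.5011.
E[X] = 0.333333·0.64 + 0.333333·1.3 + 0.333333·1.7027 = 1.21423.
E[X²] = 0.333333·0.9472 + 0.333333·2.652 + 0.333333·7.5011 = 3.7001.
Var(X) = E[X²] − (E[X])² = 3.7001 − 1.47436 = 2.22573.

2.2257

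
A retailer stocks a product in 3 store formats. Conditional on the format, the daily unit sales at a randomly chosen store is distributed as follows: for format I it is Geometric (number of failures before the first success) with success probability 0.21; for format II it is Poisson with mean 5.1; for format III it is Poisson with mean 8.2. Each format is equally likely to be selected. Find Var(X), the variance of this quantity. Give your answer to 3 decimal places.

13.860

Per component, I: μ=3.7619, E[X²]=32.0658; II: μ=5.1, E[X²]=31.11; III: μ=8.2, E[X²]=75.44.
E[X] = 0.333333·3.7619 + 0.333333·5.1 + 0.333333·8.2 = 5.6873.
E[X²] = 0.333333·32.0658 + 0.333333·31.11 + 0.333333·75.44 = 46.2053.
Var(X) = E[X²] − (E[X])² = 46.2053 − 32.3454 = 13.8599.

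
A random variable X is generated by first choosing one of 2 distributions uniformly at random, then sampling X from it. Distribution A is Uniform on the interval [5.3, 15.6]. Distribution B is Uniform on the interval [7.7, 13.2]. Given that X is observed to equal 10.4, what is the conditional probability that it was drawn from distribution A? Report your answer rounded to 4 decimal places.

0.3481

Likelihoods f(10.4 | ·): A: 0.0970874; B: 0.181818.
Posterior ∝ prior × likelihood. Numerator for A: 0.5·0.0970874 = 0.0485437.
Normalizing constant: 0.5·0.0970874 + 0.5·0.181818 = 0.139453.
P(A | observation) = 0.0485437 / 0.139453 = 0.348101.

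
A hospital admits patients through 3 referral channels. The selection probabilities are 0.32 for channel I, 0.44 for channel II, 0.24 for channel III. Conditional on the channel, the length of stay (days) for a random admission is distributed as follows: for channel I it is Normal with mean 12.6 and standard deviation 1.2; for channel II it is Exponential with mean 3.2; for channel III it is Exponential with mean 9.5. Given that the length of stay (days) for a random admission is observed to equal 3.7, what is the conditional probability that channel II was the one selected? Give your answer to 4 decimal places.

Likelihoods f(3.7 | ·): I: 3.77679e-13; II: 0.0983325; III: 0.0713067.
Posterior ∝ prior × likelihood. Numerator for II: 0.44·0.0983325 = 0.0432663.
Normalizing constant: 0.32·3.77679e-13 + 0.44·0.0983325 + 0.24·0.0713067 = 0.0603799.
P(II | observation) = 0.0432663 / 0.0603799 = 0.716568.

0.7166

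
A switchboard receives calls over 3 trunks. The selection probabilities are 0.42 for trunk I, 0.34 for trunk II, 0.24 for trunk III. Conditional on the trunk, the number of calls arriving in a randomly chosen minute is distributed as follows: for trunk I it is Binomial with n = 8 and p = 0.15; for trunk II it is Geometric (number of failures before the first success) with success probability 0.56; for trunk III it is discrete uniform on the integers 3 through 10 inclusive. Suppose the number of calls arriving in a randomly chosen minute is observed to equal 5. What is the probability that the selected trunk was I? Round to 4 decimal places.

0.0320

Likelihoods P(X=5 | ·): I: 0.00261157; II: 0.00923531; III: 0.125.
Posterior ∝ prior × likelihood. Numerator for I: 0.42·0.00261157 = 0.00109686.
Normalizing constant: 0.42·0.00261157 + 0.34·0.00923531 + 0.24·0.125 = 0.0342369.
P(I | observation) = 0.00109686 / 0.0342369 = 0.0320373.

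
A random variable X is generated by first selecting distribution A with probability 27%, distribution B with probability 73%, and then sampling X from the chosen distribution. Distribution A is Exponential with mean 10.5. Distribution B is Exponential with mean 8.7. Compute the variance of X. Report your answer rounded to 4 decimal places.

Per component, A: μ=10.5, E[X²]=220.5; B: μ=8.7, E[X²]=151.38.
E[X] = 0.27·10.5 + 0.73·8.7 = 9.186.
E[X²] = 0.27·220.5 + 0.73·151.38 = 170.042.
Var(X) = E[X²] − (E[X])² = 170.042 − 84.3826 = 85.6598.

85.6598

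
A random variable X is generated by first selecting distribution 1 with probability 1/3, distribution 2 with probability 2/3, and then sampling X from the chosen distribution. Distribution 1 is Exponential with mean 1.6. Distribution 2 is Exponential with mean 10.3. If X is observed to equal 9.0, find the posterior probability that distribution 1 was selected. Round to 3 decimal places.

Likelihoods f(9.0 | ·): 1: 0.0022541; 2: 0.0405212.
Posterior ∝ prior × likelihood. Numerator for 1: 0.333333·0.0022541 = 0.000751367.
Normalizing constant: 0.333333·0.0022541 + 0.666667·0.0405212 = 0.0277655.
P(1 | observation) = 0.000751367 / 0.0277655 = 0.0270612.

0.027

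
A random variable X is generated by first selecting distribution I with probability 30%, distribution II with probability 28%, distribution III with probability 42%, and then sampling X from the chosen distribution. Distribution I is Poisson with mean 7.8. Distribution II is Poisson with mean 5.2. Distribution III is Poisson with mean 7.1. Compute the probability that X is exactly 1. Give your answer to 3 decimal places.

0.011

Conditional on each component, P(X = 1): I: 0.00319593; II: 0.0286861; III: 0.00585824.
By total probability, P(X = 1) = 0.3·0.00319593 + 0.28·0.0286861 + 0.42·0.00585824 = 0.0114514.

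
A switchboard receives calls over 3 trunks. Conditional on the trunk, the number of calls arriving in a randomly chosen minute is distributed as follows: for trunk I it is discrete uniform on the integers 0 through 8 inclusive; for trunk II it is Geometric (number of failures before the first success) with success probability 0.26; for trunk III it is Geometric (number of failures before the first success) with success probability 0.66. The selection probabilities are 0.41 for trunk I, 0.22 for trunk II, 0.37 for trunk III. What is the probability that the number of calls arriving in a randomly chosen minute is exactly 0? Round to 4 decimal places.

0.3470

Conditional on each trunk, P(X = 0): I: 0.111111; II: 0.26; III: 0.66.
By total probability, P(X = 0) = 0.41·0.111111 + 0.22·0.26 + 0.37·0.66 = 0.346956.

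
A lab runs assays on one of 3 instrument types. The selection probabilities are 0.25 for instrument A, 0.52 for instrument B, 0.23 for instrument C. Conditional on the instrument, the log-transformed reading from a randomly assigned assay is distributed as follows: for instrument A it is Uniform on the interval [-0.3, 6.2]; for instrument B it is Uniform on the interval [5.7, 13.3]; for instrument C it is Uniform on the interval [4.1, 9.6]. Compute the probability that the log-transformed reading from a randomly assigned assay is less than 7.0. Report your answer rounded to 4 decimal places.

Conditional on each instrument, P(X < 7.0): A: 1; B: 0.171053; C: 0.527273.
By total probability, P(X < 7.0) = 0.25·1 + 0.52·0.171053 + 0.23·0.527273 = 0.46022.

0.4602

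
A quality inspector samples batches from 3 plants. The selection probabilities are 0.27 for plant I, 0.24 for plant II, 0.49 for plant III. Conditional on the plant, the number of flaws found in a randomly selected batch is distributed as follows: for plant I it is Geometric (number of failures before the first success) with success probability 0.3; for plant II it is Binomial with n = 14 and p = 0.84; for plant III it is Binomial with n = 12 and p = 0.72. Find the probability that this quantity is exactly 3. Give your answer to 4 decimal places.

Conditional on each plant, P(X = 3): I: 0.1029; II: 3.79541e-07; III: 0.000868645.
By total probability, P(X = 3) = 0.27·0.1029 + 0.24·3.79541e-07 + 0.49·0.000868645 = 0.0282087.

0.0282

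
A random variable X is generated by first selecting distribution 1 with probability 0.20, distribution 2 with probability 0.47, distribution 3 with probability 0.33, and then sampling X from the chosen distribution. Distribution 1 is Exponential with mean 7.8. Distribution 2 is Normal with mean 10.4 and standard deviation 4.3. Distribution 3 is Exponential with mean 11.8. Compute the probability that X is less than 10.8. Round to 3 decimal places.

0.600

Conditional on each component, P(X < 10.8): 1: 0.74958; 2: 0.537057; 3: 0.599585.
By total probability, P(X < 10.8) = 0.2·0.74958 + 0.47·0.537057 + 0.33·0.599585 = 0.600196.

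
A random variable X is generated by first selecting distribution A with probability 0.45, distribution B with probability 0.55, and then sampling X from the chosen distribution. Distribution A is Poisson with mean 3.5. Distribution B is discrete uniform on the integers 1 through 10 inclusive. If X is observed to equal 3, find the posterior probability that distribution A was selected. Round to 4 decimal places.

0.6384

Likelihoods P(X=3 | ·): A: 0.215785; B: 0.1.
Posterior ∝ prior × likelihood. Numerator for A: 0.45·0.215785 = 0.0971035.
Normalizing constant: 0.45·0.215785 + 0.55·0.1 = 0.152103.
P(A | observation) = 0.0971035 / 0.152103 = 0.638404.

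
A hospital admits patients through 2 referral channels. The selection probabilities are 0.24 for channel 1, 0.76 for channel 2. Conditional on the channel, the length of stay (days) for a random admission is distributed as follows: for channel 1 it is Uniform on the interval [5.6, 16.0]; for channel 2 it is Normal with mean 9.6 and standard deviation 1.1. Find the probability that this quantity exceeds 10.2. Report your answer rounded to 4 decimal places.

Conditional on each channel, P(X > 10.2): 1: 0.557692; 2: 0.29272.
By total probability, P(X > 10.2) = 0.24·0.557692 + 0.76·0.29272 = 0.356314.

0.3563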